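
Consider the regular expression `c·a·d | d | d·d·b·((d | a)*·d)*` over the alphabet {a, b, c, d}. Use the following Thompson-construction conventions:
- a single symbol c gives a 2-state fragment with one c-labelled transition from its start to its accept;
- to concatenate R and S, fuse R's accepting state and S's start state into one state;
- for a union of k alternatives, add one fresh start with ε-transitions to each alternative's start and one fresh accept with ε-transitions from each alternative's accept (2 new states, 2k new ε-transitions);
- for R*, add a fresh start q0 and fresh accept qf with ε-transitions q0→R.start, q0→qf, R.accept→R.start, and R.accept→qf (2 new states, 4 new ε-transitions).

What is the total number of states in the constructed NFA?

22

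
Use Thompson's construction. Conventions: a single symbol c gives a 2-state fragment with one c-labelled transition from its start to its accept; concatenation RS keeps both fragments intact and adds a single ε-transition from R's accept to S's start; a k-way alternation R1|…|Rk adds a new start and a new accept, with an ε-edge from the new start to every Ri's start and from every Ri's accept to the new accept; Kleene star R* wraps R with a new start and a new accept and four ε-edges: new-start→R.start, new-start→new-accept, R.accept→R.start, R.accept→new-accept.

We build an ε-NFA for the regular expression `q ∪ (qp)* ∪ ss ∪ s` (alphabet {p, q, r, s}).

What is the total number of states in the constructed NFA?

16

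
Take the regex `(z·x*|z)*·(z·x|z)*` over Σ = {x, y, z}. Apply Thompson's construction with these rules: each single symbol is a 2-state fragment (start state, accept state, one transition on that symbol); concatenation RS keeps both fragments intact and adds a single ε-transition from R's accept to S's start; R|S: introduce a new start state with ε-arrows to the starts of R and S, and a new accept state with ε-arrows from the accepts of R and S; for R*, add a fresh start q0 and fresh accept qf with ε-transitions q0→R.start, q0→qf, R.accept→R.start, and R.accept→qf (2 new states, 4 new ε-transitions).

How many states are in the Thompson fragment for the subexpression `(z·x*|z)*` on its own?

Fragment for `(z·x*|z)*`:
Each of the 3 symbol leaves contributes a 2-state fragment.
  x* : 4 states
  z·x* : 6 states
  z·x*|z : 10 states
  (z·x*|z)* : 12 states

12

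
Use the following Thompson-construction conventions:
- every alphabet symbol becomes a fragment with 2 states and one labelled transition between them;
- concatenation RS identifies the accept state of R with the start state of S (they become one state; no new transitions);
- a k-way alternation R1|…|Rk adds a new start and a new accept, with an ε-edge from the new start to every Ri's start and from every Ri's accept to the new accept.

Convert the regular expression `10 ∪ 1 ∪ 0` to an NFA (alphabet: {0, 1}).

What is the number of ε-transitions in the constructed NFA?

Recursing over subexpressions:
Each of the 4 symbol leaves contributes 0 ε-transitions.
  10 : 0 ε-transitions
  10 ∪ 1 ∪ 0 : 6 ε-transitions

6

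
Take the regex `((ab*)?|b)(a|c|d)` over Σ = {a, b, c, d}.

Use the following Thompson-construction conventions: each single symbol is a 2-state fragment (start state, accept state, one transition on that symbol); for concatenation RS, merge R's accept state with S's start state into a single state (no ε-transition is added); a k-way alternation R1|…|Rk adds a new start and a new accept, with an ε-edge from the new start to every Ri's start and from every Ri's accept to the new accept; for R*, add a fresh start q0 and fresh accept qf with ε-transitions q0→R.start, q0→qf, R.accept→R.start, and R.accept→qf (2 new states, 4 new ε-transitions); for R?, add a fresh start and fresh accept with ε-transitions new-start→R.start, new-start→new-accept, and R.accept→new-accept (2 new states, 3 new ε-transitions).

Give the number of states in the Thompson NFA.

Bottom-up over the parse tree:
Each of the 6 symbol leaves contributes a 2-state fragment.
  b* : 4 states
  ab* : 5 states
  (ab*)? : 7 states
  (ab*)?|b : 11 states
  a|c|d : 8 states
  ((ab*)?|b)(a|c|d) : 18 states

18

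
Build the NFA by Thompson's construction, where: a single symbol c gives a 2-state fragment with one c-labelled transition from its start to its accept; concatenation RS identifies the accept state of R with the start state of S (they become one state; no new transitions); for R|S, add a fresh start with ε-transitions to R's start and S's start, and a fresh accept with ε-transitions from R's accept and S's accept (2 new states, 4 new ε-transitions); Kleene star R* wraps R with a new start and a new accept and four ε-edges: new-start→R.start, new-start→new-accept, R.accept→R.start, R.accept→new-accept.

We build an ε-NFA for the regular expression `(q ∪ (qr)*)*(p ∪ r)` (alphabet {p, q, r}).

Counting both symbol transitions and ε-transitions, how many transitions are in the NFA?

21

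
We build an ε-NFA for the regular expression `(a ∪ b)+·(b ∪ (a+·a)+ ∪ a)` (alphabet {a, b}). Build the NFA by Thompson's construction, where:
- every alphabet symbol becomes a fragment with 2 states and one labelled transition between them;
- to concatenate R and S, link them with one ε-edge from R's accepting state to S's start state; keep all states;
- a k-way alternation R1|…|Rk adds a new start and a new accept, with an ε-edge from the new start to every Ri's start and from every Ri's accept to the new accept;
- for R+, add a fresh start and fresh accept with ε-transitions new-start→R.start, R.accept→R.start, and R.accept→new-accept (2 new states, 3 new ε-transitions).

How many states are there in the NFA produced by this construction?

22

Per subexpression:
Each of the 6 symbol leaves contributes a 2-state fragment.
  a ∪ b → 6 states
  (a ∪ b)+ → 8 states
  a+ → 4 states
  a+·a → 6 states
  (a+·a)+ → 8 states
  b ∪ (a+·a)+ ∪ a → 14 states
  (a ∪ b)+·(b ∪ (a+·a)+ ∪ a) → 22 states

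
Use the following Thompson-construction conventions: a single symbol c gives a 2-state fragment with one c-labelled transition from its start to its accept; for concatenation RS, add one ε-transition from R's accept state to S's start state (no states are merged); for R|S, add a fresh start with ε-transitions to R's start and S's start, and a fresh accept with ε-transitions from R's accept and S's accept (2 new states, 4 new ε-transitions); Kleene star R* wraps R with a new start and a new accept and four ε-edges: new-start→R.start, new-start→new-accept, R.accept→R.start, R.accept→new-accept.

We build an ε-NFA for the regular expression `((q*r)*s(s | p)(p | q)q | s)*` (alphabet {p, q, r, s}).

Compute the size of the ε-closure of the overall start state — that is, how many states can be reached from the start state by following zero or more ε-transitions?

11

Compute the ε-closure size of each fragment's start state recursively; a symbol fragment's start has no outgoing ε-edge, so its closure is just itself (size 1).
  q* — new start has ε-edges to the inner start and to the new accept, so |closure| = 2 + 1 = 3
  q*r — |closure| = 3 + 1 = 4 (closure spills across the concat boundary because the left factor accepts ε)
  (q*r)* — new start has ε-edges to the inner start and to the new accept, so |closure| = 2 + 4 = 6
  s | p — |closure| = 1 + 1 + 1 = 3 (the new accept is not ε-reachable since no branch accepts ε)
  p | q — new start ε-reaches every alternative's start; none of them accept ε, so the new accept is not reached: |closure| = 1 + 1 + 1 = 3
  (q*r)*s(s | p)(p | q)q — the left operand accepts ε, so the closure extends into the next operand (via the concat ε-link); |closure| = 6 + 1 = 7
  (q*r)*s(s | p)(p | q)q | s — new start ε-reaches every alternative's start; none of them accept ε, so the new accept is not reached: |closure| = 1 + 7 + 1 = 9
  ((q*r)*s(s | p)(p | q)q | s)* — |closure| = 1 (new start) + 9 (body) + 1 (new accept) = 11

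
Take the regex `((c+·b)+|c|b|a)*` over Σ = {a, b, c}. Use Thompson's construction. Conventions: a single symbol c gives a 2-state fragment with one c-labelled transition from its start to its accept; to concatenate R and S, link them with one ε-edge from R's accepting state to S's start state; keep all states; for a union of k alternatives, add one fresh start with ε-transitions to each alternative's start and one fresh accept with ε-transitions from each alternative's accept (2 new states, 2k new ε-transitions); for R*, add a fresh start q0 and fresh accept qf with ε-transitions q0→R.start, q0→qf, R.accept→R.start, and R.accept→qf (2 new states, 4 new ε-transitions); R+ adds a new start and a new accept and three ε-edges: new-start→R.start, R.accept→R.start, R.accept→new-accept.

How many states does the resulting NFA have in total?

Bottom-up over the parse tree:
Each of the 5 symbol leaves contributes a 2-state fragment.
  c+ = 4 states
  c+·b = 6 states
  (c+·b)+ = 8 states
  (c+·b)+|c|b|a = 16 states
  ((c+·b)+|c|b|a)* = 18 states

18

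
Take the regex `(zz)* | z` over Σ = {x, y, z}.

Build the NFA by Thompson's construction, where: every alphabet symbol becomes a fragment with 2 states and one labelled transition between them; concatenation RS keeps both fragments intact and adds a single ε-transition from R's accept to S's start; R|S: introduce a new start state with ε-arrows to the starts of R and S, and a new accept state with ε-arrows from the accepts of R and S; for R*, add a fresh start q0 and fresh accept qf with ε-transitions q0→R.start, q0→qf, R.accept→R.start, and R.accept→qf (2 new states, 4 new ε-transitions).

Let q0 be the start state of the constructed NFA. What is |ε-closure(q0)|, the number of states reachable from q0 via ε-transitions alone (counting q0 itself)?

6

Compute the ε-closure size of each fragment's start state recursively; a symbol fragment's start has no outgoing ε-edge, so its closure is just itself (size 1).
  zz : same as the first factor's closure: |ε-closure| = 1
  (zz)* : the star's fresh start ε-reaches both the body's start and the fresh accept: |ε-closure| = 2 + 1 = 3
  (zz)* | z : |ε-closure| = 1 (new start) + (3 + 1) + 1 (new accept, since some branch ε-reaches its own accept) = 6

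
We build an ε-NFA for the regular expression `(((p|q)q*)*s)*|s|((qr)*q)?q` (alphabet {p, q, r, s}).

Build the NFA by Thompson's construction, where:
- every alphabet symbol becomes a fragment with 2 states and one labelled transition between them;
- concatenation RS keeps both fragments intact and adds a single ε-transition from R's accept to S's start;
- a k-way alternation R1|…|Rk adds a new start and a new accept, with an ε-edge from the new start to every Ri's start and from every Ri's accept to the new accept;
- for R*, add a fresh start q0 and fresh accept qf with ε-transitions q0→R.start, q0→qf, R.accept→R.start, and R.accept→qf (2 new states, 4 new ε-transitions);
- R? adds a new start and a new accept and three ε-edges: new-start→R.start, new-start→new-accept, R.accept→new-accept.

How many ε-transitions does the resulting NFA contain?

34

By structural recursion:
Each of the 9 symbol leaves contributes 0 ε-transitions.
  p|q — 4 ε-transitions
  q* — 4 ε-transitions
  (p|q)q* — 9 ε-transitions
  ((p|q)q*)* — 13 ε-transitions
  ((p|q)q*)*s — 14 ε-transitions
  (((p|q)q*)*s)* — 18 ε-transitions
  qr — 1 ε-transition
  (qr)* — 5 ε-transitions
  (qr)*q — 6 ε-transitions
  ((qr)*q)? — 9 ε-transitions
  ((qr)*q)?q — 10 ε-transitions
  (((p|q)q*)*s)*|s|((qr)*q)?q — 34 ε-transitions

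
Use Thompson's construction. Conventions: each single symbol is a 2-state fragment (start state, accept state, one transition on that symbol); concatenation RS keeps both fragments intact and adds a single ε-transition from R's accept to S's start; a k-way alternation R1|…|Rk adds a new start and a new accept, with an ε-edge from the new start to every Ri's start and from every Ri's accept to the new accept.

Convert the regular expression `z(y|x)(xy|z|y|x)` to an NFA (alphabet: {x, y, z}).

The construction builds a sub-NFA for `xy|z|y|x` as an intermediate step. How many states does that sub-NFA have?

12

Fragment for `xy|z|y|x`:
Each of the 5 symbol leaves contributes a 2-state fragment.
  xy → 4 states
  xy|z|y|x → 12 states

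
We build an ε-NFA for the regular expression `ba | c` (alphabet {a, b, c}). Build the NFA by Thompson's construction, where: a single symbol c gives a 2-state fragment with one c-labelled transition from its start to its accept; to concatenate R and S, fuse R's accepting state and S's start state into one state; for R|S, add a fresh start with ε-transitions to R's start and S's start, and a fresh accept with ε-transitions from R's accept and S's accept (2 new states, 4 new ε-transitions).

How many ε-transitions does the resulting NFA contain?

Recursing over subexpressions:
Each of the 3 symbol leaves contributes 0 ε-transitions.
  ba — 0 ε-transitions
  ba | c — 4 ε-transitions

4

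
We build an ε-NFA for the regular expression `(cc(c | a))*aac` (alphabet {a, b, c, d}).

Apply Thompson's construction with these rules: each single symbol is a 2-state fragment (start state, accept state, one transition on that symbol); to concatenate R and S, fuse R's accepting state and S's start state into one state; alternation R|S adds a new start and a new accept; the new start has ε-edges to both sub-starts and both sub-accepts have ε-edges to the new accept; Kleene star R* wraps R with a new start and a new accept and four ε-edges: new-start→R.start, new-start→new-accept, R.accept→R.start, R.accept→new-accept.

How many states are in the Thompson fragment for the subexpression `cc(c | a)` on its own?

Fragment for `cc(c | a)`:
Each of the 4 symbol leaves contributes a 2-state fragment.
  c | a → 6 states
  cc(c | a) → 8 states

8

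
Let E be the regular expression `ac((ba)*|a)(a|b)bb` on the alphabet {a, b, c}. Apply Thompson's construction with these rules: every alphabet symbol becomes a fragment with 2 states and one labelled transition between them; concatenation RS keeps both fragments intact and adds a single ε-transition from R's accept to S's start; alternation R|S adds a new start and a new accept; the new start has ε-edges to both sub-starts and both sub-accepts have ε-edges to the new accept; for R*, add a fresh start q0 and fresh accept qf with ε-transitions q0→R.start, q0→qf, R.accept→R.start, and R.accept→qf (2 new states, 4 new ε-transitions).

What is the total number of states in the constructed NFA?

24

Per subexpression:
Each of the 9 symbol leaves contributes a 2-state fragment.
  ba — 4 states
  (ba)* — 6 states
  (ba)*|a — 10 states
  a|b — 6 states
  ac((ba)*|a)(a|b)bb — 24 states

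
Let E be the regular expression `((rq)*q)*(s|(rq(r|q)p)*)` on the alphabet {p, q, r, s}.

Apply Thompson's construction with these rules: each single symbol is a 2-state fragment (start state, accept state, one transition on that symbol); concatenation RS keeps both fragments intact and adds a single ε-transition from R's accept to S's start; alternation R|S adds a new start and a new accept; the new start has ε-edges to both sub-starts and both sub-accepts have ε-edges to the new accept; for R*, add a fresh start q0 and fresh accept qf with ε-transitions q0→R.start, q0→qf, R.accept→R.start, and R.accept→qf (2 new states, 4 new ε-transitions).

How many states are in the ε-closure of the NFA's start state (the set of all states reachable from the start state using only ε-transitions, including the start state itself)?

Work bottom-up. For each fragment F, track |ε-closure(F.start)| and whether F's accept lies in that closure (i.e. whether F accepts ε). A single-symbol fragment has closure size 1 and does not accept ε.
  rq → same as the first factor's closure: C = 1
  (rq)* → new start has ε-edges to the inner start and to the new accept, so C = 2 + 1 = 3
  (rq)*q → C = 3 + 1 = 4 (closure spills across the concat boundary because the left factor accepts ε)
  ((rq)*q)* → the star's fresh start ε-reaches both the body's start and the fresh accept: C = 2 + 4 = 6
  r|q → new start ε-reaches every alternative's start; none of them accept ε, so the new accept is not reached: C = 1 + 1 + 1 = 3
  rq(r|q)p → C equals the left operand's closure size = 1 (its accept is not ε-reachable, so the closure stops there)
  (rq(r|q)p)* → new start has ε-edges to the inner start and to the new accept, so C = 2 + 1 = 3
  s|(rq(r|q)p)* → C = 1 (new start) + (1 + 3) + 1 (new accept, since some branch ε-reaches its own accept) = 6
  ((rq)*q)*(s|(rq(r|q)p)*) → the left operand accepts ε, so the closure extends into the next operand (via the concat ε-link); C = 6 + 6 = 12

12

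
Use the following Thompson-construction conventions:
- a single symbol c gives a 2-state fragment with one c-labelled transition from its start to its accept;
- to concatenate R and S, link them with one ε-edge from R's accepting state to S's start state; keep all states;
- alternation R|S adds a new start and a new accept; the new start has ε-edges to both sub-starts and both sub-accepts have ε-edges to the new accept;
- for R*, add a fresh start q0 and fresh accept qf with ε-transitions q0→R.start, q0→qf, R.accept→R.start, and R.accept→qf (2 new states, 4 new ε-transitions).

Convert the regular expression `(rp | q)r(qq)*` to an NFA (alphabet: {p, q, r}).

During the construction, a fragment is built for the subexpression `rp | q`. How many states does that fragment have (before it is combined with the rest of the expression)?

Fragment for `rp | q`:
Each of the 3 symbol leaves contributes a 2-state fragment.
  rp = 4 states
  rp | q = 8 states

8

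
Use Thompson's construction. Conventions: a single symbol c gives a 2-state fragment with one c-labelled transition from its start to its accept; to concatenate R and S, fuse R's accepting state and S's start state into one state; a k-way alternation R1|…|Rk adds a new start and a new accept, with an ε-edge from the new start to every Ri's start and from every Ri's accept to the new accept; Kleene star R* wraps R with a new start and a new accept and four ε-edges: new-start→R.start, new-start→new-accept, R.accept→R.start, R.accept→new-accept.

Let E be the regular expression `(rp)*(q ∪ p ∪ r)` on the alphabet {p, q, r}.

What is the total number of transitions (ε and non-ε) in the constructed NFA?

15

By structural recursion:
Each of the 5 symbol leaves contributes 1 transition (1 symbol, 0 ε).
  rp → 2 transitions (2 symbol, 0 ε)
  (rp)* → 6 transitions (2 symbol, 4 ε)
  q ∪ p ∪ r → 9 transitions (3 symbol, 6 ε)
  (rp)*(q ∪ p ∪ r) → 15 transitions (5 symbol, 10 ε)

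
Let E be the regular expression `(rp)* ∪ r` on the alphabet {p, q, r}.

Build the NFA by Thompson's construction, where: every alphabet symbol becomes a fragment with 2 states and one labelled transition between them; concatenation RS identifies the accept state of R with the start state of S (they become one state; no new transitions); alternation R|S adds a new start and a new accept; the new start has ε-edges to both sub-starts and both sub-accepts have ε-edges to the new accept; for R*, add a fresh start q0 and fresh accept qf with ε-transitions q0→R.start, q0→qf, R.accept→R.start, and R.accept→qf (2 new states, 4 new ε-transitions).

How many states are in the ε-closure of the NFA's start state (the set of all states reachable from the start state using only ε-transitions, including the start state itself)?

Work bottom-up. For each fragment F, track |ε-closure(F.start)| and whether F's accept lies in that closure (i.e. whether F accepts ε). A single-symbol fragment has closure size 1 and does not accept ε.
  rp → C equals the left operand's closure size = 1 (its accept is not ε-reachable, so the closure stops there)
  (rp)* → the star's fresh start ε-reaches both the body's start and the fresh accept: C = 2 + 1 = 3
  (rp)* ∪ r → C = 1 (new start) + (3 + 1) + 1 (new accept, since some branch ε-reaches its own accept) = 6

6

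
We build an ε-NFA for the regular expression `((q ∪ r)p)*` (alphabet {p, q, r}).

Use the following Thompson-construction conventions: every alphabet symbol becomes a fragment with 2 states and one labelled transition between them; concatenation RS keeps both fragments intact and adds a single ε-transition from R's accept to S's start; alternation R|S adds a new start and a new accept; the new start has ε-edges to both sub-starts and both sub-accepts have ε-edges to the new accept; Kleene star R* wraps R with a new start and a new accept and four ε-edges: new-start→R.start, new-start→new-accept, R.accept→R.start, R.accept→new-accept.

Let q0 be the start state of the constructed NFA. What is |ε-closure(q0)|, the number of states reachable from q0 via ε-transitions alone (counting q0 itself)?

Let C(F) = |ε-closure(F.start)| within fragment F, and note whether F accepts ε. Symbol fragments have C = 1 and do not accept ε. Then:
  q ∪ r → |ε-closure| = 1 + 1 + 1 = 3 (the new accept is not ε-reachable since no branch accepts ε)
  (q ∪ r)p → same as the first factor's closure: |ε-closure| = 3
  ((q ∪ r)p)* → the star's fresh start ε-reaches both the body's start and the fresh accept: |ε-closure| = 2 + 3 = 5

5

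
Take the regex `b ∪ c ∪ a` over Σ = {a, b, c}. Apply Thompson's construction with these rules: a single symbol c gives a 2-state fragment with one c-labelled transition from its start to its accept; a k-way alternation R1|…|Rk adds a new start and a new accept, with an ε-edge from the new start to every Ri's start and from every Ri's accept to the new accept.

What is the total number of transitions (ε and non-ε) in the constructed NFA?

Per subexpression:
Each of the 3 symbol leaves contributes 1 transition (1 symbol, 0 ε).
  b ∪ c ∪ a — 9 transitions (3 symbol, 6 ε)

9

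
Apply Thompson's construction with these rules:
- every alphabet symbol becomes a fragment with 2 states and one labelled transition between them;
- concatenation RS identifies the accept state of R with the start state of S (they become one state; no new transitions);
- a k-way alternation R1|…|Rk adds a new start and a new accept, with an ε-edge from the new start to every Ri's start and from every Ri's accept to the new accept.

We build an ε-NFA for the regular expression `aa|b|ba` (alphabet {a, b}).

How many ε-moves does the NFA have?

6

Per subexpression:
Each of the 5 symbol leaves contributes 0 ε-transitions.
  aa : 0 ε-transitions
  ba : 0 ε-transitions
  aa|b|ba : 6 ε-transitions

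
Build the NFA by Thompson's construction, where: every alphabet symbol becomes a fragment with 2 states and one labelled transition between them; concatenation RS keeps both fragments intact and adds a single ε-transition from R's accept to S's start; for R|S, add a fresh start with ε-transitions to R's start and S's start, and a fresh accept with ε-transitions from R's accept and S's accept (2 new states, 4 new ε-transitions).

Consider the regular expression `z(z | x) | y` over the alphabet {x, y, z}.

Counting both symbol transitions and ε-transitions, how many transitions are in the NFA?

Building bottom-up:
Each of the 4 symbol leaves contributes 1 transition (1 symbol, 0 ε).
  z | x : 6 transitions (2 symbol, 4 ε)
  z(z | x) : 8 transitions (3 symbol, 5 ε)
  z(z | x) | y : 13 transitions (4 symbol, 9 ε)

13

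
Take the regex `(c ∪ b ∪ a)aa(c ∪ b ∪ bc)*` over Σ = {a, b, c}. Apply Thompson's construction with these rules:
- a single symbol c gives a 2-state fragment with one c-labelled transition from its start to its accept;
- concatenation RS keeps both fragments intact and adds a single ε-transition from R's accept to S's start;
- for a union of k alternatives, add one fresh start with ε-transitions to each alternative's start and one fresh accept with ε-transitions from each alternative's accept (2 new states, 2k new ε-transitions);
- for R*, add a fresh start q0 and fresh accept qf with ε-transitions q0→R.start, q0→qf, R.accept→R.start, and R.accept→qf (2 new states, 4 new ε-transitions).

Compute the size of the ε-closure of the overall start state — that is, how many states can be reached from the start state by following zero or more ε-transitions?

Let C(F) = |ε-closure(F.start)| within fragment F, and note whether F accepts ε. Symbol fragments have C = 1 and do not accept ε. Then:
  c ∪ b ∪ a — C = 1 + 1 + 1 + 1 = 4 (the new accept is not ε-reachable since no branch accepts ε)
  bc — same as the first factor's closure: C = 1
  c ∪ b ∪ bc — C = 1 + 1 + 1 + 1 = 4 (the new accept is not ε-reachable since no branch accepts ε)
  (c ∪ b ∪ bc)* — C = 1 (new start) + 4 (body) + 1 (new accept) = 6
  (c ∪ b ∪ a)aa(c ∪ b ∪ bc)* — C equals the left operand's closure size = 4 (its accept is not ε-reachable, so the closure stops there)

4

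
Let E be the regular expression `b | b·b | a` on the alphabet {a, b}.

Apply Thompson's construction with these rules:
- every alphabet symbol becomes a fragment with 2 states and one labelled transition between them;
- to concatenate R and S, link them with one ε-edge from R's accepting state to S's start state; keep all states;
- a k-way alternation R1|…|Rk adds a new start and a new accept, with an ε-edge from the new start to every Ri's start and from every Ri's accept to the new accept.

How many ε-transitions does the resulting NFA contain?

7

Bottom-up over the parse tree:
Each of the 4 symbol leaves contributes 0 ε-transitions.
  b·b — 1 ε-transition
  b | b·b | a — 7 ε-transitions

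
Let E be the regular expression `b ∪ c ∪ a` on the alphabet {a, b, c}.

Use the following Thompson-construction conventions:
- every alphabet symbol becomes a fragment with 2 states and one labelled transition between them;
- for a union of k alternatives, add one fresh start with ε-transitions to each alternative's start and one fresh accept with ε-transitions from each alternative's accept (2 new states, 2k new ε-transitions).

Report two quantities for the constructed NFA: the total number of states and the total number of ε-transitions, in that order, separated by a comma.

8, 6

Per subexpression:
Each of the 3 symbol leaves contributes 2 states and 0 ε-transitions.
  b ∪ c ∪ a = 8 states, 6 ε-transitions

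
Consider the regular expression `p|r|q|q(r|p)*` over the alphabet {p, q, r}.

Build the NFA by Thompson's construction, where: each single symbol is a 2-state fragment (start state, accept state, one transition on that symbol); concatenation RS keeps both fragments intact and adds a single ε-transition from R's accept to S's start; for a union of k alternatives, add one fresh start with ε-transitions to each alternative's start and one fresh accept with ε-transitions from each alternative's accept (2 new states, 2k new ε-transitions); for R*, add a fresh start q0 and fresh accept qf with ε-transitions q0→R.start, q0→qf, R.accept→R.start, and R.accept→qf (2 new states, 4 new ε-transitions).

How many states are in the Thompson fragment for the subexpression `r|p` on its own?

6

Fragment for `r|p`:
Each of the 2 symbol leaves contributes a 2-state fragment.
  r|p : 6 states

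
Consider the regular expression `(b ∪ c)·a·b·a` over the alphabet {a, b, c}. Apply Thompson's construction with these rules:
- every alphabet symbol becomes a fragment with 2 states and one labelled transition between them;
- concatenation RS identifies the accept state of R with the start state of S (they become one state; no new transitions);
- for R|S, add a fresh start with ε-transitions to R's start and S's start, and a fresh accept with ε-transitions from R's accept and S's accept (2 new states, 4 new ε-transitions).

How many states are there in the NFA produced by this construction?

Building bottom-up:
Each of the 5 symbol leaves contributes a 2-state fragment.
  b ∪ c = 6 states
  (b ∪ c)·a·b·a = 9 states

9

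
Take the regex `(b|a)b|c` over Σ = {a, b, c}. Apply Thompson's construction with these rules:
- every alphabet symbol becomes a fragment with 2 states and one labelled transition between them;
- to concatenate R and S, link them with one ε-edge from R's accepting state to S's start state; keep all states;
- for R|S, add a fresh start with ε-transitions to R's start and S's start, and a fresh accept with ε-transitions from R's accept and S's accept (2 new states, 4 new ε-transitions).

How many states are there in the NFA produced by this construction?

12

Per subexpression:
Each of the 4 symbol leaves contributes a 2-state fragment.
  b|a → 6 states
  (b|a)b → 8 states
  (b|a)b|c → 12 states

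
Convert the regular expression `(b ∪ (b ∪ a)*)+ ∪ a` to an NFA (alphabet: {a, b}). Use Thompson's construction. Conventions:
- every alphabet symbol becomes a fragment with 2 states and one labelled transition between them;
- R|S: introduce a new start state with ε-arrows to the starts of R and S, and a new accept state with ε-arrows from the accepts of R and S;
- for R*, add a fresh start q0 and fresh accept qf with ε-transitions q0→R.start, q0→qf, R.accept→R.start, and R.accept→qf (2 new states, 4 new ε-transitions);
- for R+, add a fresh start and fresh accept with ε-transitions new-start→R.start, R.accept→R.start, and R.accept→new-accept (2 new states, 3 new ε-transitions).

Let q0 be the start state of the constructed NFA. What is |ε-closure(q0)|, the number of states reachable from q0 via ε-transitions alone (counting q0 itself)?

13

Work bottom-up. For each fragment F, track |ε-closure(F.start)| and whether F's accept lies in that closure (i.e. whether F accepts ε). A single-symbol fragment has closure size 1 and does not accept ε.
  b ∪ a — new start ε-reaches every alternative's start; none of them accept ε, so the new accept is not reached: |ε-closure| = 1 + 1 + 1 = 3
  (b ∪ a)* — |ε-closure| = 1 (new start) + 3 (body) + 1 (new accept) = 5
  b ∪ (b ∪ a)* — new start ε-reaches every alternative's start; at least one alternative accepts ε, so the union's new accept is reached too: |ε-closure| = 1 + 1 + 5 + 1 = 8
  (b ∪ (b ∪ a)*)+ — new start ε-reaches the body's start; the body's accept is ε-reachable, so the new accept is too: |ε-closure| = 1 + 8 + 1 = 10
  (b ∪ (b ∪ a)*)+ ∪ a — |ε-closure| = 1 (new start) + (10 + 1) + 1 (new accept, since some branch ε-reaches its own accept) = 13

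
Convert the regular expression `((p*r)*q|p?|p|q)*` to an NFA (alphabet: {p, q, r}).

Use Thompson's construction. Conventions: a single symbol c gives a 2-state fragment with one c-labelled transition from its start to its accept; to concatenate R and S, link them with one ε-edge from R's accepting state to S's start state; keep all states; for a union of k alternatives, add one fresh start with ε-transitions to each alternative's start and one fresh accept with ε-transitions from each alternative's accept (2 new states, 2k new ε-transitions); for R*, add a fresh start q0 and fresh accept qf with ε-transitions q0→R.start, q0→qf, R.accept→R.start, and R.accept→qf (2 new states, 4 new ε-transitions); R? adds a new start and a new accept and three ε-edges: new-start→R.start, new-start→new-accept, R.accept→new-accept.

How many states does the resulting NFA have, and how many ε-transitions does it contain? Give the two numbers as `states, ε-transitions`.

22, 25

By structural recursion:
Each of the 6 symbol leaves contributes 2 states and 0 ε-transitions.
  p* — 4 states, 4 ε-transitions
  p*r — 6 states, 5 ε-transitions
  (p*r)* — 8 states, 9 ε-transitions
  (p*r)*q — 10 states, 10 ε-transitions
  p? — 4 states, 3 ε-transitions
  (p*r)*q|p?|p|q — 20 states, 21 ε-transitions
  ((p*r)*q|p?|p|q)* — 22 states, 25 ε-transitions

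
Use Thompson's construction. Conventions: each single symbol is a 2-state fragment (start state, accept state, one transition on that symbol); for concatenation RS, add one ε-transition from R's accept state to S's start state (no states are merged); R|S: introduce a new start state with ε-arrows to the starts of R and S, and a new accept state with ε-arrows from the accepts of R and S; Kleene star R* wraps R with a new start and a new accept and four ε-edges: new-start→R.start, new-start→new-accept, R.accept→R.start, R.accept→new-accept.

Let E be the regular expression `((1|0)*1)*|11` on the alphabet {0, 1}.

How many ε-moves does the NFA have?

By structural recursion:
Each of the 5 symbol leaves contributes 0 ε-transitions.
  1|0 : 4 ε-transitions
  (1|0)* : 8 ε-transitions
  (1|0)*1 : 9 ε-transitions
  ((1|0)*1)* : 13 ε-transitions
  11 : 1 ε-transition
  ((1|0)*1)*|11 : 18 ε-transitions

18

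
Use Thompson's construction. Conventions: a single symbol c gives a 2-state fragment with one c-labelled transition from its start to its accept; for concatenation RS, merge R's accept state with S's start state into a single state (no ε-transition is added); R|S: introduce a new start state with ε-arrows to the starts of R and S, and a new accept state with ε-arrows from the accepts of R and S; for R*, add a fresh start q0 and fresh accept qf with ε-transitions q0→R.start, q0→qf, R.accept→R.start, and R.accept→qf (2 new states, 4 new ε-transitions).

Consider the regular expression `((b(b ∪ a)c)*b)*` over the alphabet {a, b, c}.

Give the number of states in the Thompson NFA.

13

Recursing over subexpressions:
Each of the 5 symbol leaves contributes a 2-state fragment.
  b ∪ a : 6 states
  b(b ∪ a)c : 8 states
  (b(b ∪ a)c)* : 10 states
  (b(b ∪ a)c)*b : 11 states
  ((b(b ∪ a)c)*b)* : 13 states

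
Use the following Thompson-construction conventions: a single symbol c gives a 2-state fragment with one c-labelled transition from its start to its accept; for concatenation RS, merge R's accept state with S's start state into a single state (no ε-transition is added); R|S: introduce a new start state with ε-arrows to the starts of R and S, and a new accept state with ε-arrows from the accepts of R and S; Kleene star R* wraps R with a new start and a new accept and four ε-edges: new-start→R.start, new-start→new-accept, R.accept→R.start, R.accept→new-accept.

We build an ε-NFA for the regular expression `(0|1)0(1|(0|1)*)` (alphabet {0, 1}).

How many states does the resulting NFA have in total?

Recursing over subexpressions:
Each of the 6 symbol leaves contributes a 2-state fragment.
  0|1 → 6 states
  0|1 → 6 states
  (0|1)* → 8 states
  1|(0|1)* → 12 states
  (0|1)0(1|(0|1)*) → 18 states

18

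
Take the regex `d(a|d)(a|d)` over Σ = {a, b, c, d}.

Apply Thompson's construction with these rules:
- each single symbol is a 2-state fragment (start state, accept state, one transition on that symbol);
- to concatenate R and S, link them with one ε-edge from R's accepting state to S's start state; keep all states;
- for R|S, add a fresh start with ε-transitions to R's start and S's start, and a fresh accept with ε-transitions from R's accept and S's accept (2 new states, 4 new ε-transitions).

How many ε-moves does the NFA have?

10

By structural recursion:
Each of the 5 symbol leaves contributes 0 ε-transitions.
  a|d = 4 ε-transitions
  a|d = 4 ε-transitions
  d(a|d)(a|d) = 10 ε-transitions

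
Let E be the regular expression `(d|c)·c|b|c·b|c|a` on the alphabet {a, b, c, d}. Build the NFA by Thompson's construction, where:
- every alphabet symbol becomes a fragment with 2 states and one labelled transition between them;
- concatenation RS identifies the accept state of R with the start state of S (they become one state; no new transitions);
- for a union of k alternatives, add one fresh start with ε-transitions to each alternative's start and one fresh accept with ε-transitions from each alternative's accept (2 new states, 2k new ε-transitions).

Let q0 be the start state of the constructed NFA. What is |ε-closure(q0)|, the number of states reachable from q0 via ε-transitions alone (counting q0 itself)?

Let C(F) = |ε-closure(F.start)| within fragment F, and note whether F accepts ε. Symbol fragments have C = 1 and do not accept ε. Then:
  d|c → new start ε-reaches every alternative's start; none of them accept ε, so the new accept is not reached: |ε-closure| = 1 + 1 + 1 = 3
  (d|c)·c → same as the first factor's closure: |ε-closure| = 3
  c·b → |ε-closure| equals the left operand's closure size = 1 (its accept is not ε-reachable, so the closure stops there)
  (d|c)·c|b|c·b|c|a → new start ε-reaches every alternative's start; none of them accept ε, so the new accept is not reached: |ε-closure| = 1 + 3 + 1 + 1 + 1 + 1 = 8

8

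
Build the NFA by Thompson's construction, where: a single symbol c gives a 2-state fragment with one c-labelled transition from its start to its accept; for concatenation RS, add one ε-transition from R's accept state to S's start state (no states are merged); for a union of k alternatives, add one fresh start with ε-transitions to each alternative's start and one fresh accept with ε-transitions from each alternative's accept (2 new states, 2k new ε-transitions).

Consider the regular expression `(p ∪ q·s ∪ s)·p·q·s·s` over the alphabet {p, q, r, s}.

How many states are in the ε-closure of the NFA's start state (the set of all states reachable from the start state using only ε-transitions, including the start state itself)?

4

Work bottom-up. For each fragment F, track |ε-closure(F.start)| and whether F's accept lies in that closure (i.e. whether F accepts ε). A single-symbol fragment has closure size 1 and does not accept ε.
  q·s → |ε-closure| equals the left operand's closure size = 1 (its accept is not ε-reachable, so the closure stops there)
  p ∪ q·s ∪ s → new start ε-reaches every alternative's start; none of them accept ε, so the new accept is not reached: |ε-closure| = 1 + 1 + 1 + 1 = 4
  (p ∪ q·s ∪ s)·p·q·s·s → same as the first factor's closure: |ε-closure| = 4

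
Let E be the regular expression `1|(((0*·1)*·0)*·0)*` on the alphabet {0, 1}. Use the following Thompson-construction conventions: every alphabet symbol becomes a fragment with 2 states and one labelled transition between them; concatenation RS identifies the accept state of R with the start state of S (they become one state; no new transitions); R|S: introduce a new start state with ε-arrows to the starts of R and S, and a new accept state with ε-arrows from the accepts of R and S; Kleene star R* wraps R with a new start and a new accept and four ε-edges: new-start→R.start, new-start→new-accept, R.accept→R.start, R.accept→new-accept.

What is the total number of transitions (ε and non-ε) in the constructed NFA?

Building bottom-up:
Each of the 5 symbol leaves contributes 1 transition (1 symbol, 0 ε).
  0* : 5 transitions (1 symbol, 4 ε)
  0*·1 : 6 transitions (2 symbol, 4 ε)
  (0*·1)* : 10 transitions (2 symbol, 8 ε)
  (0*·1)*·0 : 11 transitions (3 symbol, 8 ε)
  ((0*·1)*·0)* : 15 transitions (3 symbol, 12 ε)
  ((0*·1)*·0)*·0 : 16 transitions (4 symbol, 12 ε)
  (((0*·1)*·0)*·0)* : 20 transitions (4 symbol, 16 ε)
  1|(((0*·1)*·0)*·0)* : 25 transitions (5 symbol, 20 ε)

25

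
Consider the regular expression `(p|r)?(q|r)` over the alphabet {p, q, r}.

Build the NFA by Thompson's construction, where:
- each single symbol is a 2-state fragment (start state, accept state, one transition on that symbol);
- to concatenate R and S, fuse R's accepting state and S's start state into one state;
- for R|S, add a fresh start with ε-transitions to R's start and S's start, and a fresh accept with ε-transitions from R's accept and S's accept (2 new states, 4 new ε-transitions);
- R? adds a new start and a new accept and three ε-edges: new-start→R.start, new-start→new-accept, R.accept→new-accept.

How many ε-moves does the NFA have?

11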